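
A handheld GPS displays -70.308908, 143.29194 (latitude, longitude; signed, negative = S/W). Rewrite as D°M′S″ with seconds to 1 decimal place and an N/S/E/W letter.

70°18′32.1″ S, 143°17′31.0″ E

Latitude is negative → S; |value| = 70.308908
Lat: 0.308908° → 18.53448′; 0.53448 × 60 = 32.069″
Longitude: 0.291940 × 60 = 17.51640′ → 17′, remainder × 60 = 30.984″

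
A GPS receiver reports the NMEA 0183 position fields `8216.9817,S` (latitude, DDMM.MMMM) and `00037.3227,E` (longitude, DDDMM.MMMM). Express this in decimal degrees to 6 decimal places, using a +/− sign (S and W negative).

-82.283028, 0.622045

Lat: degrees = first 2 digits = 82, minutes = 16.9817; 82 + 16.9817/60 = 82.2830283
S → negative
λ: degrees = first 3 digits = 0, minutes = 37.3227; 0 + 37.3227/60 = 0.6220450
E → positive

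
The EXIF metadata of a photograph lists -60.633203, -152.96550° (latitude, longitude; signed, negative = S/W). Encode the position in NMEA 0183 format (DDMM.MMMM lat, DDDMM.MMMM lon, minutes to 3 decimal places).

Latitude is negative → S; |value| = 60.633203
φ: fractional part 0.633203 → 37.99218 minutes
Longitude is negative → W; |value| = 152.965500
λ: fractional part 0.965500 → 57.93000 minutes

6037.992,S / 15257.930,W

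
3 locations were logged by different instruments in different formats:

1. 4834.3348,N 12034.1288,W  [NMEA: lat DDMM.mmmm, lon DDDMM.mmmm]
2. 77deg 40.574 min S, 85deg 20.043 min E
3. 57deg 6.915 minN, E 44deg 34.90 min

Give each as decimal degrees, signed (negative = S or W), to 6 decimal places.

1. 48.572247, -120.568813
2. -77.676233, 85.334050
3. 57.115250, 44.581667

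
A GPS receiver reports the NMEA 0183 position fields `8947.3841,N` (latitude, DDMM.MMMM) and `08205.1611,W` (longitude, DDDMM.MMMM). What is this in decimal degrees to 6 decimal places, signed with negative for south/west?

89.789735, -82.086018

Latitude: split at 2 digits → 89° and 47.3841′; 89 + 47.3841/60 = 89.7897350
N → positive
λ: split at 3 digits → 082° and 5.1611′; 82 + 5.1611/60 = 82.0860183
W ⇒ negate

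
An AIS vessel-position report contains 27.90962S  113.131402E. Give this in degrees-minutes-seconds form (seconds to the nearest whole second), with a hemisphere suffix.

27°54′35″ S, 113°07′53″ E

Lat: 0.909620 × 60 = 54.57720′ → 54′, remainder × 60 = 34.63″
Longitude: 0.131402° → 7.88412′; 0.88412 × 60 = 53.05″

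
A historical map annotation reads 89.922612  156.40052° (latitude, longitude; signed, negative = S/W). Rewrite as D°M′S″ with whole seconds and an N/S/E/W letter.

φ: whole degrees 89; 55.35672′ → 55′ and 21.40″
Longitude: 0.400520 × 60 = 24.03120′ → 24′, remainder × 60 = 1.87″

89°55′21″ N, 156°24′2″ E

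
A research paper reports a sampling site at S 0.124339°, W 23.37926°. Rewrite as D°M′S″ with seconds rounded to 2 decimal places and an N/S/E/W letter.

0°07′27.62″ S, 23°22′45.34″ W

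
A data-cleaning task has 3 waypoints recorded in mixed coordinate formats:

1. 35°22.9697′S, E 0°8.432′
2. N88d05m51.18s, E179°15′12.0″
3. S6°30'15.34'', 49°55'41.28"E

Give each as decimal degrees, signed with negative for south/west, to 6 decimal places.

1. -35.382828, 0.140533
2. 88.097550, 179.253333
3. -6.504261, 49.928133

Point 1:
  φ: 22.9697′ = 0.382828°; total 35.3828283
  hemisphere S, so the sign is −
  Lon: 0 + 8.432/60 = 0.1405333
  E ⇒ keep positive
Point 2:
  Lat: 88 + 5/60 + 51.18/3600 = 88.0975500
  N ⇒ keep positive
  Lon: 179° + 15/60 + 12/3600 = 179 + 0.250000 + 0.003333 = 179.2533333
  E → positive
Point 3:
  φ: 30′ + 15.34″ = 30.25567′; 6 + 30.25567/60 = 6.5042611
  S ⇒ negate
  λ: 49° + 55/60 + 41.28/3600 = 49 + 0.916667 + 0.011467 = 49.9281333
  E → positive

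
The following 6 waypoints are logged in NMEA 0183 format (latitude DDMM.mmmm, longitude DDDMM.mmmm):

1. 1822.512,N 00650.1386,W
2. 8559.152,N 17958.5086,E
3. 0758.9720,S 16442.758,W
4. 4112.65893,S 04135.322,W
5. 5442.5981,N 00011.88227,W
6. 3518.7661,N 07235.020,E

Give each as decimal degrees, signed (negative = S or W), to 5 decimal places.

Point 1:
  φ: degrees = first 2 digits = 18, minutes = 22.512; 18 + 22.512/60 = 18.375200
  N ⇒ keep positive
  λ: degrees = first 3 digits = 6, minutes = 50.1386; 6 + 50.1386/60 = 6.835643
  W → negative
Point 2:
  Lat: split at 2 digits → 85° and 59.152′; 85 + 59.152/60 = 85.985867
  N ⇒ keep positive
  Lon: split at 3 digits → 179° and 58.5086′; 179 + 58.5086/60 = 179.975143
  E → positive
Point 3:
  Latitude: degrees = first 2 digits = 7, minutes = 58.972; 7 + 58.972/60 = 7.982867
  hemisphere S, so the sign is −
  Lon: split at 3 digits → 164° and 42.758′; 164 + 42.758/60 = 164.712633
  hemisphere W, so the sign is −
Point 4:
  Latitude: degrees = first 2 digits = 41, minutes = 12.65893; 41 + 12.65893/60 = 41.210982
  S → negative
  Lon: split at 3 digits → 041° and 35.322′; 41 + 35.322/60 = 41.588700
  hemisphere W, so the sign is −
Point 5:
  Lat: split at 2 digits → 54° and 42.5981′; 54 + 42.5981/60 = 54.709968
  N → positive
  λ: split at 3 digits → 000° and 11.88227′; 0 + 11.88227/60 = 0.198038
  W ⇒ negate
Point 6:
  φ: split at 2 digits → 35° and 18.7661′; 35 + 18.7661/60 = 35.312768
  N ⇒ keep positive
  Lon: degrees = first 3 digits = 72, minutes = 35.02; 72 + 35.02/60 = 72.583667
  E → positive

1. 18.37520, -6.83564
2. 85.98587, 179.97514
3. -7.98287, -164.71263
4. -41.21098, -41.58870
5. 54.70997, -0.19804
6. 35.31277, 72.58367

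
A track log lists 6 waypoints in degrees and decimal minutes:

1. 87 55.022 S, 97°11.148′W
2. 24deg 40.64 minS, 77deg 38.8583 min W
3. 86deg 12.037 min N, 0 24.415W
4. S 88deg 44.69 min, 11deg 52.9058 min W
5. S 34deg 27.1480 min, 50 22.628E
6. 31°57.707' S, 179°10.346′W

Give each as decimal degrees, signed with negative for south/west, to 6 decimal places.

1. -87.917033, -97.185800
2. -24.677333, -77.647638
3. 86.200617, -0.406917
4. -88.744833, -11.881763
5. -34.452467, 50.377133
6. -31.961783, -179.172433

Point 1:
  Lat: 55.022′ = 0.917033°; total 87.9170333
  S → negative
  λ: 97 + 11.148/60 = 97.1858000
  hemisphere W, so the sign is −
Point 2:
  φ: 40.64′ = 0.677333°; total 24.6773333
  S ⇒ negate
  λ: 38.8583′ = 0.647638°; total 77.6476383
  W → negative
Point 3:
  Latitude: 86 + 12.037/60 = 86.2006167
  N → positive
  Lon: 0 + 24.415/60 = 0.4069167
  W → negative
Point 4:
  φ: 44.69′ = 0.744833°; total 88.7448333
  hemisphere S, so the sign is −
  Lon: 52.9058′ = 0.881763°; total 11.8817633
  W ⇒ negate
Point 5:
  φ: 27.148′ = 0.452467°; total 34.4524667
  S → negative
  Lon: 22.628′ = 0.377133°; total 50.3771333
  E → positive
Point 6:
  φ: 31 + 57.707/60 = 31.9617833
  S → negative
  Longitude: 179 + 10.346/60 = 179.1724333
  W → negative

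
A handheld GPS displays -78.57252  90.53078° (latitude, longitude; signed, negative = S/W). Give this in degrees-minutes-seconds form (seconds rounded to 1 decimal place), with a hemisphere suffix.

78°34′21.1″ S, 90°31′50.8″ E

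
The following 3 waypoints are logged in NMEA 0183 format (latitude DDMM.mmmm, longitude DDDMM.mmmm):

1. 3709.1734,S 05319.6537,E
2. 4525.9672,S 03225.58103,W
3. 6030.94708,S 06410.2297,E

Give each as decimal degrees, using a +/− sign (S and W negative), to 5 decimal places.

1. -37.15289, 53.32756
2. -45.43279, -32.42635
3. -60.51578, 64.17050

Point 1:
  φ: degrees = first 2 digits = 37, minutes = 9.1734; 37 + 9.1734/60 = 37.152890
  hemisphere S, so the sign is −
  Lon: split at 3 digits → 053° and 19.6537′; 53 + 19.6537/60 = 53.327562
  E ⇒ keep positive
Point 2:
  Latitude: degrees = first 2 digits = 45, minutes = 25.9672; 45 + 25.9672/60 = 45.432787
  S ⇒ negate
  λ: split at 3 digits → 032° and 25.58103′; 32 + 25.58103/60 = 32.426351
  hemisphere W, so the sign is −
Point 3:
  Latitude: split at 2 digits → 60° and 30.94708′; 60 + 30.94708/60 = 60.515785
  S ⇒ negate
  Longitude: split at 3 digits → 064° and 10.2297′; 64 + 10.2297/60 = 64.170495
  E ⇒ keep positive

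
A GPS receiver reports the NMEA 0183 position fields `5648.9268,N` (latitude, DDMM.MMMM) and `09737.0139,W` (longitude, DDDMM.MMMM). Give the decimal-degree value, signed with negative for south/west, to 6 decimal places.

Latitude: split at 2 digits → 56° and 48.9268′; 56 + 48.9268/60 = 56.8154467
N ⇒ keep positive
Longitude: split at 3 digits → 097° and 37.0139′; 97 + 37.0139/60 = 97.6168983
W ⇒ negate

56.815447, -97.616898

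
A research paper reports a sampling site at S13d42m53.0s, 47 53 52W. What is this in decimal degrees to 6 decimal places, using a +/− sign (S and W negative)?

φ: 42′ + 53″ = 42.88333′; 13 + 42.88333/60 = 13.7147222
S ⇒ negate
Lon: 47° + 53/60 + 52/3600 = 47 + 0.883333 + 0.014444 = 47.8977778
W → negative

-13.714722, -47.897778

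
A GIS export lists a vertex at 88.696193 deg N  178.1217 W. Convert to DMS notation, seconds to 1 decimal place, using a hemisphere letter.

88°41′46.3″ N, 178°07′18.1″ W

Latitude: whole degrees 88; 41.77158′ → 41′ and 46.295″
Lon: 0.121700 × 60 = 7.30200′ → 7′, remainder × 60 = 18.120″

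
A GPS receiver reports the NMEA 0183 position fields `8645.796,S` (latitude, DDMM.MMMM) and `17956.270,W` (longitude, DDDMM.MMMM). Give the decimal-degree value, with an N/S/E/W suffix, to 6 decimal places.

Lat: split at 2 digits → 86° and 45.796′; 86 + 45.796/60 = 86.7632667
Longitude: split at 3 digits → 179° and 56.27′; 179 + 56.27/60 = 179.9378333

86.763267° S, 179.937833° W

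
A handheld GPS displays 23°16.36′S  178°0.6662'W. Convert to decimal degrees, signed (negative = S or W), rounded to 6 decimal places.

Lat: 16.36′ = 0.272667°; total 23.2726667
S ⇒ negate
Lon: 178 + 0.6662/60 = 178.0111033
W ⇒ negate

-23.272667, -178.011103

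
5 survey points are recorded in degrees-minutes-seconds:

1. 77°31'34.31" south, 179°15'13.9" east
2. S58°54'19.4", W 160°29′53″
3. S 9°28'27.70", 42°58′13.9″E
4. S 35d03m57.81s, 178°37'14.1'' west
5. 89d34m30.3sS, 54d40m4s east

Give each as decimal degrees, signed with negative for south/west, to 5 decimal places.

Point 1:
  Latitude: 77° + 31/60 + 34.31/3600 = 77 + 0.516667 + 0.009531 = 77.526197
  S ⇒ negate
  Lon: 15′ + 13.9″ = 15.23167′; 179 + 15.23167/60 = 179.253861
  E → positive
Point 2:
  Lat: 58° + 54/60 + 19.4/3600 = 58 + 0.900000 + 0.005389 = 58.905389
  S → negative
  λ: 160 + 29/60 + 53/3600 = 160.498056
  W ⇒ negate
Point 3:
  φ: 9 + 28/60 + 27.7/3600 = 9.474361
  S ⇒ negate
  Lon: 58′ + 13.9″ = 58.23167′; 42 + 58.23167/60 = 42.970528
  E → positive
Point 4:
  Lat: 35 + 3/60 + 57.81/3600 = 35.066058
  hemisphere S, so the sign is −
  Longitude: 178 + 37/60 + 14.1/3600 = 178.620583
  W → negative
Point 5:
  φ: 34′ + 30.3″ = 34.50500′; 89 + 34.50500/60 = 89.575083
  S ⇒ negate
  λ: 54° + 40/60 + 4/3600 = 54 + 0.666667 + 0.001111 = 54.667778
  E ⇒ keep positive

1. -77.52620, 179.25386
2. -58.90539, -160.49806
3. -9.47436, 42.97053
4. -35.06606, -178.62058
5. -89.57508, 54.66778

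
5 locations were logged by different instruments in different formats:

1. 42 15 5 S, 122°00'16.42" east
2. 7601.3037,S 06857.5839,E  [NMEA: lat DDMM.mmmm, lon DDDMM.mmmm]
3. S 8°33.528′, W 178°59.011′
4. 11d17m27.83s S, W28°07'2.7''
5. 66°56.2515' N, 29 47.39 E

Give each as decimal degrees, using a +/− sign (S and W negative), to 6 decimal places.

Point 1:
  φ: 42° + 15/60 + 5/3600 = 42 + 0.250000 + 0.001389 = 42.2513889
  hemisphere S, so the sign is −
  Lon: 122 + 0/60 + 16.42/3600 = 122.0045611
  E → positive
Point 2:
  Latitude: split at 2 digits → 76° and 1.3037′; 76 + 1.3037/60 = 76.0217283
  S ⇒ negate
  Longitude: split at 3 digits → 068° and 57.5839′; 68 + 57.5839/60 = 68.9597317
  E → positive
Point 3:
  φ: 8 + 33.528/60 = 8.5588000
  S ⇒ negate
  Lon: 59.011′ = 0.983517°; total 178.9835167
  W → negative
Point 4:
  Lat: 11 + 17/60 + 27.83/3600 = 11.2910639
  S ⇒ negate
  Longitude: 7′ + 2.7″ = 7.04500′; 28 + 7.04500/60 = 28.1174167
  hemisphere W, so the sign is −
Point 5:
  Lat: 56.2515′ = 0.937525°; total 66.9375250
  N ⇒ keep positive
  Lon: 47.39′ = 0.789833°; total 29.7898333
  E ⇒ keep positive

1. -42.251389, 122.004561
2. -76.021728, 68.959732
3. -8.558800, -178.983517
4. -11.291064, -28.117417
5. 66.937525, 29.789833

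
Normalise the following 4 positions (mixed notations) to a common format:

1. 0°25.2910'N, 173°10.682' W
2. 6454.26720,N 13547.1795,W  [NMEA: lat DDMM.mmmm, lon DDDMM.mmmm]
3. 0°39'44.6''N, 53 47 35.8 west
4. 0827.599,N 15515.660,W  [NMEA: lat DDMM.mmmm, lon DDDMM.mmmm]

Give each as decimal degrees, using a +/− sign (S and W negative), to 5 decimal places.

1. 0.42152, -173.17803
2. 64.90445, -135.78633
3. 0.66239, -53.79328
4. 8.45998, -155.26100

Point 1:
  φ: 25.291′ = 0.421517°; total 0.421517
  N → positive
  Longitude: 173 + 10.682/60 = 173.178033
  W → negative
Point 2:
  φ: split at 2 digits → 64° and 54.2672′; 64 + 54.2672/60 = 64.904453
  N ⇒ keep positive
  Longitude: degrees = first 3 digits = 135, minutes = 47.1795; 135 + 47.1795/60 = 135.786325
  W ⇒ negate
Point 3:
  Lat: 39′ + 44.6″ = 39.74333′; 0 + 39.74333/60 = 0.662389
  N ⇒ keep positive
  Longitude: 53° + 47/60 + 35.8/3600 = 53 + 0.783333 + 0.009944 = 53.793278
  W → negative
Point 4:
  Latitude: split at 2 digits → 08° and 27.599′; 8 + 27.599/60 = 8.459983
  N ⇒ keep positive
  Longitude: degrees = first 3 digits = 155, minutes = 15.66; 155 + 15.66/60 = 155.261000
  W ⇒ negate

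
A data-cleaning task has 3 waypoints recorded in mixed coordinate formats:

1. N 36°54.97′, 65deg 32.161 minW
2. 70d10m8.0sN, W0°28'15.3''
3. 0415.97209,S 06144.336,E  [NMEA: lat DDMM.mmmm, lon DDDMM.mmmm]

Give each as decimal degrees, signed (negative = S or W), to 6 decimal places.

1. 36.916167, -65.536017
2. 70.168889, -0.470917
3. -4.266202, 61.738933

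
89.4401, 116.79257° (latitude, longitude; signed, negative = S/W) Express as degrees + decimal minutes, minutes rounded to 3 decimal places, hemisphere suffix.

89° 26.406′ N, 116° 47.554′ E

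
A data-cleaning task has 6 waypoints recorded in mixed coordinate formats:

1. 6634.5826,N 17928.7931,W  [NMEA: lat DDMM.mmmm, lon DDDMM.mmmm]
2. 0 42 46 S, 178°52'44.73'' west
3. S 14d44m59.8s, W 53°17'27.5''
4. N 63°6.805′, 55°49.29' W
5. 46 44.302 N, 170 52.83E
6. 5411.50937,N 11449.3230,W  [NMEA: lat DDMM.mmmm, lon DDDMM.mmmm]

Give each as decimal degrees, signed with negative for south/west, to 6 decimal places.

Point 1:
  Lat: split at 2 digits → 66° and 34.5826′; 66 + 34.5826/60 = 66.5763767
  N → positive
  Lon: split at 3 digits → 179° and 28.7931′; 179 + 28.7931/60 = 179.4798850
  hemisphere W, so the sign is −
Point 2:
  φ: 0° + 42/60 + 46/3600 = 0 + 0.700000 + 0.012778 = 0.7127778
  hemisphere S, so the sign is −
  Longitude: 52′ + 44.73″ = 52.74550′; 178 + 52.74550/60 = 178.8790917
  W ⇒ negate
Point 3:
  Lat: 14 + 44/60 + 59.8/3600 = 14.7499444
  hemisphere S, so the sign is −
  Longitude: 53° + 17/60 + 27.5/3600 = 53 + 0.283333 + 0.007639 = 53.2909722
  hemisphere W, so the sign is −
Point 4:
  Latitude: 6.805′ = 0.113417°; total 63.1134167
  N → positive
  Lon: 49.29′ = 0.821500°; total 55.8215000
  hemisphere W, so the sign is −
Point 5:
  φ: 46 + 44.302/60 = 46.7383667
  N ⇒ keep positive
  Lon: 52.83′ = 0.880500°; total 170.8805000
  E → positive
Point 6:
  Lat: split at 2 digits → 54° and 11.50937′; 54 + 11.50937/60 = 54.1918228
  N ⇒ keep positive
  Lon: degrees = first 3 digits = 114, minutes = 49.323; 114 + 49.323/60 = 114.8220500
  hemisphere W, so the sign is −

1. 66.576377, -179.479885
2. -0.712778, -178.879092
3. -14.749944, -53.290972
4. 63.113417, -55.821500
5. 46.738367, 170.880500
6. 54.191823, -114.822050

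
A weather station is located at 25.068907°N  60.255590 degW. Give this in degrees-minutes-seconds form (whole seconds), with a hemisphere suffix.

25°04′8″ N, 60°15′20″ W

φ: 0.068907° → 4.13442′; 0.13442 × 60 = 8.07″
λ: 0.255590 × 60 = 15.33540′ → 15′, remainder × 60 = 20.12″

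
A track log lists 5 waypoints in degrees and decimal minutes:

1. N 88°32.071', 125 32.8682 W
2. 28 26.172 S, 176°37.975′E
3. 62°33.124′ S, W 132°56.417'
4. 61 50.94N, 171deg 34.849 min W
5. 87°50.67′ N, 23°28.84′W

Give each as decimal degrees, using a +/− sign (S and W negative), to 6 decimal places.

Point 1:
  Latitude: 32.071′ = 0.534517°; total 88.5345167
  N ⇒ keep positive
  λ: 125 + 32.8682/60 = 125.5478033
  W → negative
Point 2:
  φ: 28 + 26.172/60 = 28.4362000
  S → negative
  λ: 37.975′ = 0.632917°; total 176.6329167
  E ⇒ keep positive
Point 3:
  Latitude: 33.124′ = 0.552067°; total 62.5520667
  S ⇒ negate
  Lon: 56.417′ = 0.940283°; total 132.9402833
  W → negative
Point 4:
  Lat: 61 + 50.94/60 = 61.8490000
  N → positive
  λ: 34.849′ = 0.580817°; total 171.5808167
  W → negative
Point 5:
  Latitude: 50.67′ = 0.844500°; total 87.8445000
  N → positive
  λ: 28.84′ = 0.480667°; total 23.4806667
  W ⇒ negate

1. 88.534517, -125.547803
2. -28.436200, 176.632917
3. -62.552067, -132.940283
4. 61.849000, -171.580817
5. 87.844500, -23.480667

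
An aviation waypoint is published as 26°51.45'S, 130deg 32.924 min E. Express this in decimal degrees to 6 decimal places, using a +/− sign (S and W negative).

Lat: 26 + 51.45/60 = 26.8575000
hemisphere S, so the sign is −
Lon: 32.924′ = 0.548733°; total 130.5487333
E ⇒ keep positive

-26.857500, 130.548733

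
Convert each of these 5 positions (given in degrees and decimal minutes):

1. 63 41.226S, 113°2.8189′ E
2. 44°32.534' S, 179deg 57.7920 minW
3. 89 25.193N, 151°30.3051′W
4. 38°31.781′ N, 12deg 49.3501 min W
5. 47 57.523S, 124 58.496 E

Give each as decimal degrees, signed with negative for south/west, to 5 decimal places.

1. -63.68710, 113.04698
2. -44.54223, -179.96320
3. 89.41988, -151.50509
4. 38.52968, -12.82250
5. -47.95872, 124.97493

Point 1:
  φ: 41.226′ = 0.687100°; total 63.687100
  S ⇒ negate
  Longitude: 113 + 2.8189/60 = 113.046982
  E ⇒ keep positive
Point 2:
  Lat: 32.534′ = 0.542233°; total 44.542233
  hemisphere S, so the sign is −
  Lon: 57.792′ = 0.963200°; total 179.963200
  W ⇒ negate
Point 3:
  Lat: 25.193′ = 0.419883°; total 89.419883
  N ⇒ keep positive
  λ: 151 + 30.3051/60 = 151.505085
  W ⇒ negate
Point 4:
  Lat: 38 + 31.781/60 = 38.529683
  N ⇒ keep positive
  λ: 49.3501′ = 0.822502°; total 12.822502
  W ⇒ negate
Point 5:
  Latitude: 57.523′ = 0.958717°; total 47.958717
  hemisphere S, so the sign is −
  Lon: 124 + 58.496/60 = 124.974933
  E ⇒ keep positive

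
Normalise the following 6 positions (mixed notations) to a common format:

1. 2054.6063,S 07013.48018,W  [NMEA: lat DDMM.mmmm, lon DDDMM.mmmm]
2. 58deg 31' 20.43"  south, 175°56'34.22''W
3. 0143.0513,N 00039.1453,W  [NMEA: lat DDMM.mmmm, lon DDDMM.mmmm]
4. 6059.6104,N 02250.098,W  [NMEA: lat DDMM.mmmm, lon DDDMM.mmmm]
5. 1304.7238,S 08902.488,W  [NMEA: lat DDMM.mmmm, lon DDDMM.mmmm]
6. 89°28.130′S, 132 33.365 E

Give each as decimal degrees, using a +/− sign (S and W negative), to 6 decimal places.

Point 1:
  φ: split at 2 digits → 20° and 54.6063′; 20 + 54.6063/60 = 20.9101050
  hemisphere S, so the sign is −
  Longitude: split at 3 digits → 070° and 13.48018′; 70 + 13.48018/60 = 70.2246697
  W ⇒ negate
Point 2:
  Lat: 58 + 31/60 + 20.43/3600 = 58.5223417
  S → negative
  Lon: 175° + 56/60 + 34.22/3600 = 175 + 0.933333 + 0.009506 = 175.9428389
  W ⇒ negate
Point 3:
  Lat: split at 2 digits → 01° and 43.0513′; 1 + 43.0513/60 = 1.7175217
  N → positive
  λ: degrees = first 3 digits = 0, minutes = 39.1453; 0 + 39.1453/60 = 0.6524217
  W ⇒ negate
Point 4:
  Lat: split at 2 digits → 60° and 59.6104′; 60 + 59.6104/60 = 60.9935067
  N → positive
  Longitude: split at 3 digits → 022° and 50.098′; 22 + 50.098/60 = 22.8349667
  W → negative
Point 5:
  φ: degrees = first 2 digits = 13, minutes = 4.7238; 13 + 4.7238/60 = 13.0787300
  S → negative
  Longitude: degrees = first 3 digits = 89, minutes = 2.488; 89 + 2.488/60 = 89.0414667
  W ⇒ negate
Point 6:
  Lat: 89 + 28.13/60 = 89.4688333
  hemisphere S, so the sign is −
  Longitude: 132 + 33.365/60 = 132.5560833
  E → positive

1. -20.910105, -70.224670
2. -58.522342, -175.942839
3. 1.717522, -0.652422
4. 60.993507, -22.834967
5. -13.078730, -89.041467
6. -89.468833, 132.556083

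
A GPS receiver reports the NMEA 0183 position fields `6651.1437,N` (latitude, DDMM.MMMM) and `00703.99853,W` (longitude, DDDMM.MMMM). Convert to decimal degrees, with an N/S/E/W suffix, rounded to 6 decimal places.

66.852395° N, 7.066642° W

Latitude: degrees = first 2 digits = 66, minutes = 51.1437; 66 + 51.1437/60 = 66.8523950
Longitude: split at 3 digits → 007° and 3.99853′; 7 + 3.99853/60 = 7.0666422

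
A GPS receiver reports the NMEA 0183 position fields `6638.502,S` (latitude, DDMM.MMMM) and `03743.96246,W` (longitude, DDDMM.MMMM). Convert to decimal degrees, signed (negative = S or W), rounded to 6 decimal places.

-66.641700, -37.732708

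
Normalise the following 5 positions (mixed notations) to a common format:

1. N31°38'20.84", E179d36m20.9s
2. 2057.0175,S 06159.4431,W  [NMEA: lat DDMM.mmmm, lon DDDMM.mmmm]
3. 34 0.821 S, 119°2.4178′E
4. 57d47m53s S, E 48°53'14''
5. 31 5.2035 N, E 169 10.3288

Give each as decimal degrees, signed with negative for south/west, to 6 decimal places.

1. 31.639122, 179.605806
2. -20.950292, -61.990718
3. -34.013683, 119.040297
4. -57.798056, 48.887222
5. 31.086725, 169.172147

Point 1:
  Latitude: 38′ + 20.84″ = 38.34733′; 31 + 38.34733/60 = 31.6391222
  N → positive
  Lon: 179° + 36/60 + 20.9/3600 = 179 + 0.600000 + 0.005806 = 179.6058056
  E → positive
Point 2:
  Lat: degrees = first 2 digits = 20, minutes = 57.0175; 20 + 57.0175/60 = 20.9502917
  S ⇒ negate
  Lon: degrees = first 3 digits = 61, minutes = 59.4431; 61 + 59.4431/60 = 61.9907183
  W ⇒ negate
Point 3:
  φ: 0.821′ = 0.013683°; total 34.0136833
  S → negative
  Longitude: 119 + 2.4178/60 = 119.0402967
  E ⇒ keep positive
Point 4:
  Latitude: 47′ + 53″ = 47.88333′; 57 + 47.88333/60 = 57.7980556
  S → negative
  λ: 48 + 53/60 + 14/3600 = 48.8872222
  E → positive
Point 5:
  Latitude: 31 + 5.2035/60 = 31.0867250
  N → positive
  Longitude: 10.3288′ = 0.172147°; total 169.1721467
  E ⇒ keep positive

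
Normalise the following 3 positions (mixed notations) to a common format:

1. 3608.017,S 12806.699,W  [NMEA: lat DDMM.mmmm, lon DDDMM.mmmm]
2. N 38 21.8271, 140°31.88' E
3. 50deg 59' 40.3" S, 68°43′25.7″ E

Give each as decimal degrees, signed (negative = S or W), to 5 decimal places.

1. -36.13362, -128.11165
2. 38.36379, 140.53133
3. -50.99453, 68.72381

Point 1:
  Latitude: split at 2 digits → 36° and 8.017′; 36 + 8.017/60 = 36.133617
  hemisphere S, so the sign is −
  λ: degrees = first 3 digits = 128, minutes = 6.699; 128 + 6.699/60 = 128.111650
  hemisphere W, so the sign is −
Point 2:
  Latitude: 21.8271′ = 0.363785°; total 38.363785
  N → positive
  Lon: 140 + 31.88/60 = 140.531333
  E → positive
Point 3:
  φ: 59′ + 40.3″ = 59.67167′; 50 + 59.67167/60 = 50.994528
  hemisphere S, so the sign is −
  Lon: 68 + 43/60 + 25.7/3600 = 68.723806
  E ⇒ keep positive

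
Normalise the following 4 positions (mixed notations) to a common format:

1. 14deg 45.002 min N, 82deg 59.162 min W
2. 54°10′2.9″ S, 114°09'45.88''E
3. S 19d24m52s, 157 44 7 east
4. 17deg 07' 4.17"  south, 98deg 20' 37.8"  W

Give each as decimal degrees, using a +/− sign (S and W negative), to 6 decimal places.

1. 14.750033, -82.986033
2. -54.167472, 114.162744
3. -19.414444, 157.735278
4. -17.117825, -98.343833

Point 1:
  Lat: 14 + 45.002/60 = 14.7500333
  N ⇒ keep positive
  Lon: 59.162′ = 0.986033°; total 82.9860333
  W ⇒ negate
Point 2:
  Lat: 54 + 10/60 + 2.9/3600 = 54.1674722
  hemisphere S, so the sign is −
  λ: 9′ + 45.88″ = 9.76467′; 114 + 9.76467/60 = 114.1627444
  E → positive
Point 3:
  φ: 19 + 24/60 + 52/3600 = 19.4144444
  S → negative
  λ: 157° + 44/60 + 7/3600 = 157 + 0.733333 + 0.001944 = 157.7352778
  E ⇒ keep positive
Point 4:
  φ: 17° + 7/60 + 4.17/3600 = 17 + 0.116667 + 0.001158 = 17.1178250
  S → negative
  Longitude: 98° + 20/60 + 37.8/3600 = 98 + 0.333333 + 0.010500 = 98.3438333
  hemisphere W, so the sign is −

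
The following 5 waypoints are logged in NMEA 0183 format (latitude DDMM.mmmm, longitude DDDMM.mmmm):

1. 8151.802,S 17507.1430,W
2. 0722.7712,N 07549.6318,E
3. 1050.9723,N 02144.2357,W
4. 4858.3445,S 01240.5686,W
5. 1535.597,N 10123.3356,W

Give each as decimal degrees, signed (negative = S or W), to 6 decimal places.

1. -81.863367, -175.119050
2. 7.379520, 75.827197
3. 10.849538, -21.737262
4. -48.972408, -12.676143
5. 15.593283, -101.388927

Point 1:
  Lat: degrees = first 2 digits = 81, minutes = 51.802; 81 + 51.802/60 = 81.8633667
  S ⇒ negate
  Lon: split at 3 digits → 175° and 7.143′; 175 + 7.143/60 = 175.1190500
  hemisphere W, so the sign is −
Point 2:
  Lat: split at 2 digits → 07° and 22.7712′; 7 + 22.7712/60 = 7.3795200
  N ⇒ keep positive
  λ: split at 3 digits → 075° and 49.6318′; 75 + 49.6318/60 = 75.8271967
  E → positive
Point 3:
  Latitude: split at 2 digits → 10° and 50.9723′; 10 + 50.9723/60 = 10.8495383
  N → positive
  λ: degrees = first 3 digits = 21, minutes = 44.2357; 21 + 44.2357/60 = 21.7372617
  W → negative
Point 4:
  φ: split at 2 digits → 48° and 58.3445′; 48 + 58.3445/60 = 48.9724083
  S ⇒ negate
  λ: split at 3 digits → 012° and 40.5686′; 12 + 40.5686/60 = 12.6761433
  hemisphere W, so the sign is −
Point 5:
  φ: degrees = first 2 digits = 15, minutes = 35.597; 15 + 35.597/60 = 15.5932833
  N → positive
  λ: split at 3 digits → 101° and 23.3356′; 101 + 23.3356/60 = 101.3889267
  hemisphere W, so the sign is −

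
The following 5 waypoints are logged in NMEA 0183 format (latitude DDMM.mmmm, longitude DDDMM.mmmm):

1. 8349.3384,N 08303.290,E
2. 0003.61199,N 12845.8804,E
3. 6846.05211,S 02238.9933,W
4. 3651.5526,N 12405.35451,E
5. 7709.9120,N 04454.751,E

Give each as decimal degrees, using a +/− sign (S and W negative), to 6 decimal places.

1. 83.822307, 83.054833
2. 0.060200, 128.764673
3. -68.767535, -22.649888
4. 36.859210, 124.089242
5. 77.165200, 44.912517

Point 1:
  φ: degrees = first 2 digits = 83, minutes = 49.3384; 83 + 49.3384/60 = 83.8223067
  N → positive
  Lon: split at 3 digits → 083° and 3.29′; 83 + 3.29/60 = 83.0548333
  E ⇒ keep positive
Point 2:
  Lat: degrees = first 2 digits = 0, minutes = 3.61199; 0 + 3.61199/60 = 0.0601998
  N ⇒ keep positive
  Longitude: degrees = first 3 digits = 128, minutes = 45.8804; 128 + 45.8804/60 = 128.7646733
  E → positive
Point 3:
  Latitude: split at 2 digits → 68° and 46.05211′; 68 + 46.05211/60 = 68.7675352
  S → negative
  Lon: split at 3 digits → 022° and 38.9933′; 22 + 38.9933/60 = 22.6498883
  W → negative
Point 4:
  φ: degrees = first 2 digits = 36, minutes = 51.5526; 36 + 51.5526/60 = 36.8592100
  N ⇒ keep positive
  Longitude: split at 3 digits → 124° and 5.35451′; 124 + 5.35451/60 = 124.0892418
  E → positive
Point 5:
  Latitude: degrees = first 2 digits = 77, minutes = 9.912; 77 + 9.912/60 = 77.1652000
  N → positive
  λ: split at 3 digits → 044° and 54.751′; 44 + 54.751/60 = 44.9125167
  E ⇒ keep positive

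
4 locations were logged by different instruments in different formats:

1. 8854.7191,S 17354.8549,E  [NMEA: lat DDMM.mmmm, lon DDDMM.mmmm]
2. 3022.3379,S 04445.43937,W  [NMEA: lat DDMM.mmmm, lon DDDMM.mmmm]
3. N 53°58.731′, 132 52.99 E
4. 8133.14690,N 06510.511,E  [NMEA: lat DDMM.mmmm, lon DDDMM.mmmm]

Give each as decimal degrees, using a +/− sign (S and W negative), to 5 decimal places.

1. -88.91199, 173.91425
2. -30.37230, -44.75732
3. 53.97885, 132.88317
4. 81.55245, 65.17518

Point 1:
  Latitude: split at 2 digits → 88° and 54.7191′; 88 + 54.7191/60 = 88.911985
  S ⇒ negate
  λ: degrees = first 3 digits = 173, minutes = 54.8549; 173 + 54.8549/60 = 173.914248
  E → positive
Point 2:
  Latitude: split at 2 digits → 30° and 22.3379′; 30 + 22.3379/60 = 30.372298
  S ⇒ negate
  Longitude: degrees = first 3 digits = 44, minutes = 45.43937; 44 + 45.43937/60 = 44.757323
  W → negative
Point 3:
  Latitude: 53 + 58.731/60 = 53.978850
  N → positive
  Lon: 52.99′ = 0.883167°; total 132.883167
  E ⇒ keep positive
Point 4:
  Latitude: degrees = first 2 digits = 81, minutes = 33.1469; 81 + 33.1469/60 = 81.552448
  N ⇒ keep positive
  Longitude: split at 3 digits → 065° and 10.511′; 65 + 10.511/60 = 65.175183
  E ⇒ keep positive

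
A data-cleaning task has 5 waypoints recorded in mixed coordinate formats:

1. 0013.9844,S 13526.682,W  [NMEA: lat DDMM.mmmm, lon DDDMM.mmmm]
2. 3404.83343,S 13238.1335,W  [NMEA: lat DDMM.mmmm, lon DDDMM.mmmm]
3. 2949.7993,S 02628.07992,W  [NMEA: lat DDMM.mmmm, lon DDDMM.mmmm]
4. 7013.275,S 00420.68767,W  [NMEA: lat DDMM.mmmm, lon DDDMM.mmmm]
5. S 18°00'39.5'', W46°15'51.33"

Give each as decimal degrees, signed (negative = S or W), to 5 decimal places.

Point 1:
  Lat: degrees = first 2 digits = 0, minutes = 13.9844; 0 + 13.9844/60 = 0.233073
  S ⇒ negate
  Longitude: split at 3 digits → 135° and 26.682′; 135 + 26.682/60 = 135.444700
  hemisphere W, so the sign is −
Point 2:
  Lat: split at 2 digits → 34° and 4.83343′; 34 + 4.83343/60 = 34.080557
  hemisphere S, so the sign is −
  Lon: split at 3 digits → 132° and 38.1335′; 132 + 38.1335/60 = 132.635558
  W → negative
Point 3:
  Lat: degrees = first 2 digits = 29, minutes = 49.7993; 29 + 49.7993/60 = 29.829988
  hemisphere S, so the sign is −
  λ: split at 3 digits → 026° and 28.07992′; 26 + 28.07992/60 = 26.467999
  W → negative
Point 4:
  Lat: degrees = first 2 digits = 70, minutes = 13.275; 70 + 13.275/60 = 70.221250
  S ⇒ negate
  Longitude: degrees = first 3 digits = 4, minutes = 20.68767; 4 + 20.68767/60 = 4.344795
  W ⇒ negate
Point 5:
  φ: 18 + 0/60 + 39.5/3600 = 18.010972
  S → negative
  Lon: 15′ + 51.33″ = 15.85550′; 46 + 15.85550/60 = 46.264258
  W → negative

1. -0.23307, -135.44470
2. -34.08056, -132.63556
3. -29.82999, -26.46800
4. -70.22125, -4.34479
5. -18.01097, -46.26426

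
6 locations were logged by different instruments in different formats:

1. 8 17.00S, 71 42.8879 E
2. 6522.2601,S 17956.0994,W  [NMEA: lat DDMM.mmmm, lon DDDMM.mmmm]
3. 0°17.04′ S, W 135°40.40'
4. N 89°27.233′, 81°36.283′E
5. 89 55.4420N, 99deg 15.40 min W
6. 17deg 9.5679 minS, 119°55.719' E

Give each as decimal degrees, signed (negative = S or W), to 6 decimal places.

1. -8.283333, 71.714798
2. -65.371002, -179.934990
3. -0.284000, -135.673333
4. 89.453883, 81.604717
5. 89.924033, -99.256667
6. -17.159465, 119.928650

Point 1:
  Lat: 17′ = 0.283333°; total 8.2833333
  S ⇒ negate
  Lon: 42.8879′ = 0.714798°; total 71.7147983
  E ⇒ keep positive
Point 2:
  Latitude: degrees = first 2 digits = 65, minutes = 22.2601; 65 + 22.2601/60 = 65.3710017
  hemisphere S, so the sign is −
  λ: degrees = first 3 digits = 179, minutes = 56.0994; 179 + 56.0994/60 = 179.9349900
  hemisphere W, so the sign is −
Point 3:
  Latitude: 17.04′ = 0.284000°; total 0.2840000
  S ⇒ negate
  λ: 135 + 40.4/60 = 135.6733333
  W ⇒ negate
Point 4:
  φ: 89 + 27.233/60 = 89.4538833
  N ⇒ keep positive
  Lon: 81 + 36.283/60 = 81.6047167
  E ⇒ keep positive
Point 5:
  Lat: 55.442′ = 0.924033°; total 89.9240333
  N ⇒ keep positive
  Lon: 15.4′ = 0.256667°; total 99.2566667
  W → negative
Point 6:
  Latitude: 9.5679′ = 0.159465°; total 17.1594650
  S → negative
  λ: 119 + 55.719/60 = 119.9286500
  E → positive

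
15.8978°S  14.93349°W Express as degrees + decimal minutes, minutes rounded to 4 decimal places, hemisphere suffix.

Lat: 15° + 0.897800 × 60 = 15° 53.868000′
λ: 14° + 0.933490 × 60 = 14° 56.009400′

15° 53.8680′ S, 14° 56.0094′ W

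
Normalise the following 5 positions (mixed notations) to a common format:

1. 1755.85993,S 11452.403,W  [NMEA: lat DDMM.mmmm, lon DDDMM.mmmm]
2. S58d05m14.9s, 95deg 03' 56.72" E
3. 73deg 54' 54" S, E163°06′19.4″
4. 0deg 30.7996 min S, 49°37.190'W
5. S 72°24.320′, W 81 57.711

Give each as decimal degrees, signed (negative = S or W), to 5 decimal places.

Point 1:
  Latitude: degrees = first 2 digits = 17, minutes = 55.85993; 17 + 55.85993/60 = 17.930999
  S ⇒ negate
  Longitude: degrees = first 3 digits = 114, minutes = 52.403; 114 + 52.403/60 = 114.873383
  W → negative
Point 2:
  Lat: 58 + 5/60 + 14.9/3600 = 58.087472
  S ⇒ negate
  λ: 3′ + 56.72″ = 3.94533′; 95 + 3.94533/60 = 95.065756
  E → positive
Point 3:
  Latitude: 73 + 54/60 + 54/3600 = 73.915000
  S → negative
  λ: 6′ + 19.4″ = 6.32333′; 163 + 6.32333/60 = 163.105389
  E → positive
Point 4:
  Latitude: 30.7996′ = 0.513327°; total 0.513327
  S → negative
  λ: 49 + 37.19/60 = 49.619833
  W ⇒ negate
Point 5:
  Latitude: 24.32′ = 0.405333°; total 72.405333
  S ⇒ negate
  Longitude: 81 + 57.711/60 = 81.961850
  hemisphere W, so the sign is −

1. -17.93100, -114.87338
2. -58.08747, 95.06576
3. -73.91500, 163.10539
4. -0.51333, -49.61983
5. -72.40533, -81.96185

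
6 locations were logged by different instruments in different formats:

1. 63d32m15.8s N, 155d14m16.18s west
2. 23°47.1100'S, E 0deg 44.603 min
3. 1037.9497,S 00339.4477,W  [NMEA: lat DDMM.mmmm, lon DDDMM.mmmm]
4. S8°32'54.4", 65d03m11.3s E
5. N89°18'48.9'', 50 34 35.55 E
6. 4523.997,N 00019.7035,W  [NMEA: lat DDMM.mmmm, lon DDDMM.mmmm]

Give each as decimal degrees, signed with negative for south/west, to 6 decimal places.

Point 1:
  Latitude: 63 + 32/60 + 15.8/3600 = 63.5377222
  N ⇒ keep positive
  Lon: 155 + 14/60 + 16.18/3600 = 155.2378278
  hemisphere W, so the sign is −
Point 2:
  Latitude: 47.11′ = 0.785167°; total 23.7851667
  S ⇒ negate
  λ: 0 + 44.603/60 = 0.7433833
  E ⇒ keep positive
Point 3:
  Latitude: split at 2 digits → 10° and 37.9497′; 10 + 37.9497/60 = 10.6324950
  S → negative
  Lon: degrees = first 3 digits = 3, minutes = 39.4477; 3 + 39.4477/60 = 3.6574617
  hemisphere W, so the sign is −
Point 4:
  Latitude: 32′ + 54.4″ = 32.90667′; 8 + 32.90667/60 = 8.5484444
  S ⇒ negate
  λ: 65 + 3/60 + 11.3/3600 = 65.0531389
  E → positive
Point 5:
  φ: 89 + 18/60 + 48.9/3600 = 89.3135833
  N → positive
  Lon: 50° + 34/60 + 35.55/3600 = 50 + 0.566667 + 0.009875 = 50.5765417
  E → positive
Point 6:
  Lat: split at 2 digits → 45° and 23.997′; 45 + 23.997/60 = 45.3999500
  N ⇒ keep positive
  Longitude: split at 3 digits → 000° and 19.7035′; 0 + 19.7035/60 = 0.3283917
  W ⇒ negate

1. 63.537722, -155.237828
2. -23.785167, 0.743383
3. -10.632495, -3.657462
4. -8.548444, 65.053139
5. 89.313583, 50.576542
6. 45.399950, -0.328392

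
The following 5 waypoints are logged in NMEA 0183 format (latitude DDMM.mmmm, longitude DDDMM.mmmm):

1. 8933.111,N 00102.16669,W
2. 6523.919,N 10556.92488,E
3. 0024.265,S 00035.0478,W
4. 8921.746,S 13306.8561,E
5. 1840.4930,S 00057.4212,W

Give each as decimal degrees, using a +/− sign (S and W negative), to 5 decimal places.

1. 89.55185, -1.03611
2. 65.39865, 105.94875
3. -0.40442, -0.58413
4. -89.36243, 133.11427
5. -18.67488, -0.95702

Point 1:
  Lat: degrees = first 2 digits = 89, minutes = 33.111; 89 + 33.111/60 = 89.551850
  N ⇒ keep positive
  λ: split at 3 digits → 001° and 2.16669′; 1 + 2.16669/60 = 1.036112
  W → negative
Point 2:
  Latitude: degrees = first 2 digits = 65, minutes = 23.919; 65 + 23.919/60 = 65.398650
  N ⇒ keep positive
  Lon: split at 3 digits → 105° and 56.92488′; 105 + 56.92488/60 = 105.948748
  E → positive
Point 3:
  Lat: split at 2 digits → 00° and 24.265′; 0 + 24.265/60 = 0.404417
  S → negative
  Lon: split at 3 digits → 000° and 35.0478′; 0 + 35.0478/60 = 0.584130
  W → negative
Point 4:
  Latitude: degrees = first 2 digits = 89, minutes = 21.746; 89 + 21.746/60 = 89.362433
  hemisphere S, so the sign is −
  Longitude: split at 3 digits → 133° and 6.8561′; 133 + 6.8561/60 = 133.114268
  E → positive
Point 5:
  Lat: degrees = first 2 digits = 18, minutes = 40.493; 18 + 40.493/60 = 18.674883
  S ⇒ negate
  λ: degrees = first 3 digits = 0, minutes = 57.4212; 0 + 57.4212/60 = 0.957020
  hemisphere W, so the sign is −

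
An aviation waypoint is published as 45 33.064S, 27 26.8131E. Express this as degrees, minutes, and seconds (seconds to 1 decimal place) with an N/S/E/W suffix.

45°33′3.8″ S, 27°26′48.8″ E

Latitude: 33.06400′ → 33′ and 0.06400 × 60 = 3.840″
Longitude: fractional minutes 0.81310 × 60 = 48.786″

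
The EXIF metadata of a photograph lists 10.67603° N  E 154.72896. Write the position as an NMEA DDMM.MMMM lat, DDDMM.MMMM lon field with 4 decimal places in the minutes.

φ: fractional part 0.676030 → 40.561800 minutes
Lon: 154° + 0.728960 × 60 = 154° 43.737600′

1040.5618,N / 15443.7376,E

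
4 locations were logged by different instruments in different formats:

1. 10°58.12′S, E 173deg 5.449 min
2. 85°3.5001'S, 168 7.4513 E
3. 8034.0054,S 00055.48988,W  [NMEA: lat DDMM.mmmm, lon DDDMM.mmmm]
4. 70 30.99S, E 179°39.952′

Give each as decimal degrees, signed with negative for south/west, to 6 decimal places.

1. -10.968667, 173.090817
2. -85.058335, 168.124188
3. -80.566757, -0.924831
4. -70.516500, 179.665867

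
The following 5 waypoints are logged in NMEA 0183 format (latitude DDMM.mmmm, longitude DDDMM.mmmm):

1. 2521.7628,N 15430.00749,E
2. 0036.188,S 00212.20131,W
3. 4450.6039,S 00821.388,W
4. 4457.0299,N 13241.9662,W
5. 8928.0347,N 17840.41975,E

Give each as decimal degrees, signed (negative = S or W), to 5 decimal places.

Point 1:
  Lat: split at 2 digits → 25° and 21.7628′; 25 + 21.7628/60 = 25.362713
  N → positive
  Longitude: split at 3 digits → 154° and 30.00749′; 154 + 30.00749/60 = 154.500125
  E → positive
Point 2:
  φ: split at 2 digits → 00° and 36.188′; 0 + 36.188/60 = 0.603133
  S ⇒ negate
  Longitude: split at 3 digits → 002° and 12.20131′; 2 + 12.20131/60 = 2.203355
  hemisphere W, so the sign is −
Point 3:
  Latitude: degrees = first 2 digits = 44, minutes = 50.6039; 44 + 50.6039/60 = 44.843398
  S → negative
  λ: split at 3 digits → 008° and 21.388′; 8 + 21.388/60 = 8.356467
  W → negative
Point 4:
  φ: split at 2 digits → 44° and 57.0299′; 44 + 57.0299/60 = 44.950498
  N → positive
  Longitude: split at 3 digits → 132° and 41.9662′; 132 + 41.9662/60 = 132.699437
  hemisphere W, so the sign is −
Point 5:
  Latitude: degrees = first 2 digits = 89, minutes = 28.0347; 89 + 28.0347/60 = 89.467245
  N → positive
  Longitude: degrees = first 3 digits = 178, minutes = 40.41975; 178 + 40.41975/60 = 178.673663
  E → positive

1. 25.36271, 154.50012
2. -0.60313, -2.20336
3. -44.84340, -8.35647
4. 44.95050, -132.69944
5. 89.46725, 178.67366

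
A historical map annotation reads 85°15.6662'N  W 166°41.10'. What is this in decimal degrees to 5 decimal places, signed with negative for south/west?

85.26110, -166.68500

Latitude: 85 + 15.6662/60 = 85.261103
N → positive
λ: 41.1′ = 0.685000°; total 166.685000
hemisphere W, so the sign is −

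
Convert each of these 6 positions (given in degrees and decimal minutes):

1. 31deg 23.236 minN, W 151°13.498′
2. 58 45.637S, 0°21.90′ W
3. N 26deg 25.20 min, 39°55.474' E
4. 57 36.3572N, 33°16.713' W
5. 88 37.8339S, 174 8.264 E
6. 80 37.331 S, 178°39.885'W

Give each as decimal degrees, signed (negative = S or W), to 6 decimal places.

1. 31.387267, -151.224967
2. -58.760617, -0.365000
3. 26.420000, 39.924567
4. 57.605953, -33.278550
5. -88.630565, 174.137733
6. -80.622183, -178.664750

Point 1:
  Lat: 31 + 23.236/60 = 31.3872667
  N → positive
  Longitude: 151 + 13.498/60 = 151.2249667
  W → negative
Point 2:
  φ: 45.637′ = 0.760617°; total 58.7606167
  S → negative
  Lon: 0 + 21.9/60 = 0.3650000
  W → negative
Point 3:
  Lat: 25.2′ = 0.420000°; total 26.4200000
  N → positive
  Lon: 39 + 55.474/60 = 39.9245667
  E ⇒ keep positive
Point 4:
  Lat: 57 + 36.3572/60 = 57.6059533
  N → positive
  Longitude: 16.713′ = 0.278550°; total 33.2785500
  W ⇒ negate
Point 5:
  Latitude: 88 + 37.8339/60 = 88.6305650
  S → negative
  λ: 174 + 8.264/60 = 174.1377333
  E → positive
Point 6:
  φ: 80 + 37.331/60 = 80.6221833
  hemisphere S, so the sign is −
  Lon: 178 + 39.885/60 = 178.6647500
  W → negative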